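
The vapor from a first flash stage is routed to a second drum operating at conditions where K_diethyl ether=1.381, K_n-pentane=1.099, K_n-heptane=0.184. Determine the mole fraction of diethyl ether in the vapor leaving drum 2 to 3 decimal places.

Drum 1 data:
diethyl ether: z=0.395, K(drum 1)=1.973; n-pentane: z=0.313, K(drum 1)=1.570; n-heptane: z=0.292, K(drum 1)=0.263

Drum 1:
Let ψ₁ = V/F and solve Σ zᵢ(Kᵢ−1)/(1+ψ₁(Kᵢ−1)) = 0.
g(0) = ΣzᵢKᵢ − 1 = 0.348 and g(1) = 1 − Σzᵢ/Kᵢ = -0.510, so a root lies in (0, 1).
Newton iteration, ψ₁⁰ = 0.37:
  ψ₁ = 0.370: g = 0.1340, g' = -0.571 → ψ₁ = 0.605
  ψ₁ = 0.605: g = -0.0135, g' = -0.720 → ψ₁ = 0.586
Converged at ψ₁ = 0.586.
Drum-1 compositions:
  diethyl ether: x = 0.252, y = 0.496
  n-pentane: x = 0.235, y = 0.368
  n-heptane: x = 0.514, y = 0.135
Drum-2 feed = drum-1 vapor: z₂ = (0.4965, 0.3684, 0.1351).
Drum 2:
Material balance + equilibrium reduce to Σ zᵢ(Kᵢ−1)/(1+ψ₂(Kᵢ−1)) = 0.
Check two-phase: ΣzᵢKᵢ = 1.115 > 1 and Σzᵢ/Kᵢ = 1.429 > 1, so g(0) = 0.115 > 0 and g(1) = -0.429 < 0.
Newton iteration, ψ₂⁰ = 0.35:
  ψ₂ = 0.350: g = 0.0478, g' = -0.236 → ψ₂ = 0.553
  ψ₂ = 0.553: g = -0.0100, g' = -0.351 → ψ₂ = 0.524
  ψ₂ = 0.524: g = -0.0003, g' = -0.328 → ψ₂ = 0.523
Converged at ψ₂ = 0.523.
  diethyl ether: x = 0.414, y = 0.572
  n-pentane: x = 0.350, y = 0.385
  n-heptane: x = 0.236, y = 0.043

y_diethyl ether (drum 2) = 0.572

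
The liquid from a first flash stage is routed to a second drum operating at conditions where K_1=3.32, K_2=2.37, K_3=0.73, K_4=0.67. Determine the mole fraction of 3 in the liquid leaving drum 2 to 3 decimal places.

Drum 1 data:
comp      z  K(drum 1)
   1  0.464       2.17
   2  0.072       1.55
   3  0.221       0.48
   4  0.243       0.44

Drum 1:
Material balance + equilibrium reduce to Σ zᵢ(Kᵢ−1)/(1+ψ₁(Kᵢ−1)) = 0.
g(0) = ΣzᵢKᵢ − 1 = 0.331 and g(1) = 1 − Σzᵢ/Kᵢ = -0.273, so a root lies in (0, 1).
Iterate (Newton) starting at ψ₁ = 0.5:
  ψ₁ = 0.500: g = 0.0293, g' = -0.522 → ψ₁ = 0.556
Converged at ψ₁ = 0.556.
Drum-1 compositions:
  1: x = 0.281, y = 0.610
  2: x = 0.055, y = 0.085
  3: x = 0.311, y = 0.149
  4: x = 0.353, y = 0.155
Drum-2 feed = drum-1 liquid: z₂ = (0.2811, 0.0551, 0.3109, 0.3529).
Drum 2:
Let ψ₂ = V/F and solve Σ zᵢ(Kᵢ−1)/(1+ψ₂(Kᵢ−1)) = 0.
Feasibility: ΣzᵢKᵢ = 1.527, Σzᵢ/Kᵢ = 1.060 — both > 1, two phases present.
Iterate (Newton) starting at ψ₂ = 0.5:
  ψ₂ = 0.500: g = 0.1103, g' = -0.446 → ψ₂ = 0.747
  ψ₂ = 0.747: g = 0.0162, g' = -0.331 → ψ₂ = 0.796
  ψ₂ = 0.796: g = 0.0003, g' = -0.318 → ψ₂ = 0.797
Converged at ψ₂ = 0.797.
  1: x = 0.099, y = 0.328
  2: x = 0.026, y = 0.062
  3: x = 0.396, y = 0.289
  4: x = 0.479, y = 0.321

x_3 (drum 2) = 0.396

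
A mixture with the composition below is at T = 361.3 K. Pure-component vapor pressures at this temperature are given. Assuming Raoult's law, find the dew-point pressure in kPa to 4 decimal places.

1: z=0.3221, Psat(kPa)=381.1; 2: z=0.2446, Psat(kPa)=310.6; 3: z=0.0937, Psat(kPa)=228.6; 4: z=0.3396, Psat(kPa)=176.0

At the dew point ψ → 1, so Σzᵢ/Kᵢ = 1 with Kᵢ = Pᵢˢᵃᵗ/P ⇒ 1/P = Σzᵢ/Pᵢˢᵃᵗ.
1/P = 0.3221/381.1 + 0.2446/310.6 + 0.0937/228.6 + 0.3396/176.0 = 0.0039721 ⇒ P = 251.7544 kPa

Pdew = 251.7544 kPa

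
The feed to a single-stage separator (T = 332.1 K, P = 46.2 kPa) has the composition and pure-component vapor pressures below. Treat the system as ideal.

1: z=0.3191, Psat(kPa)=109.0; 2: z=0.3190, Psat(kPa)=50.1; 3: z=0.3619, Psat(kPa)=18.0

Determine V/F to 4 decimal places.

Raoult's law: Kᵢ = Pᵢˢᵃᵗ/P = Pᵢˢᵃᵗ/46.2.
  K_1 = 109.0/46.2 = 2.359307, K_2 = 50.1/46.2 = 1.084416, K_3 = 18.0/46.2 = 0.389610
Rachford–Rice: g(V/F) = Σ zᵢ(Kᵢ−1)/(1+V/F(Kᵢ−1)) = 0.
Check two-phase: ΣzᵢKᵢ = 1.2398 > 1 and Σzᵢ/Kᵢ = 1.3583 > 1, so g(0) = 0.2398 > 0 and g(1) = -0.3583 < 0.
Iterate (Newton) starting at V/F = 0.5:
  V/F = 0.5000: g = -0.03385, g' = -0.4904 → V/F = 0.4310
  V/F = 0.4310: g = -0.00025, g' = -0.4848 → V/F = 0.4305
Converged at V/F = 0.4305.

V/F = 0.4305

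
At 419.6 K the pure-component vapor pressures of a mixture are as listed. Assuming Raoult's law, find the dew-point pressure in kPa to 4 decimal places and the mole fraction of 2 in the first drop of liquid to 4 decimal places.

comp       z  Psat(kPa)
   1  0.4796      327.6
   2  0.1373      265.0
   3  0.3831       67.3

Pdew = 130.3014 kPa, x_2 = 0.0675

At the dew point ψ → 1, so Σzᵢ/Kᵢ = 1 with Kᵢ = Pᵢˢᵃᵗ/P ⇒ 1/P = Σzᵢ/Pᵢˢᵃᵗ.
1/P = 0.4796/327.6 + 0.1373/265.0 + 0.3831/67.3 = 0.0076745 ⇒ P = 130.3014 kPa
xᵢ = zᵢP/Pᵢˢᵃᵗ ⇒ x_2 = 0.1373·130.3014/265.0 = 0.0675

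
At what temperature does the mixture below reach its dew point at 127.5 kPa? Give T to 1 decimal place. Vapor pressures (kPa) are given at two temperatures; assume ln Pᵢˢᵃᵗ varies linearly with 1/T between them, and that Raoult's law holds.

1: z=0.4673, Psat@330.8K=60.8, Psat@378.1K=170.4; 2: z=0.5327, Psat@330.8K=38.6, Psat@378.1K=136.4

T = 370.6 K

Dew-point temperature: Σzᵢ·P/Pᵢˢᵃᵗ(T) = 1. Interpolate ln Pᵢˢᵃᵗ = aᵢ + bᵢ/T.
  T = 330.8 K: ΣzᵢP/Pᵢˢᵃᵗ = 2.7395
  T = 378.1 K: ΣzᵢP/Pᵢˢᵃᵗ = 0.8476
  T = 354.5 K: ΣzᵢP/Pᵢˢᵃᵗ = 1.4612
  T = 366.3 K: ΣzᵢP/Pᵢˢᵃᵗ = 1.1028
  T = 372.2 K: ΣzᵢP/Pᵢˢᵃᵗ = 0.9647
  T = 369.2 K: ΣzᵢP/Pᵢˢᵃᵗ = 1.0320
  T = 370.7 K: ΣzᵢP/Pᵢˢᵃᵗ = 0.9977
Interpolating between 369.2 K and 370.7 K gives T ≈ 370.6 K.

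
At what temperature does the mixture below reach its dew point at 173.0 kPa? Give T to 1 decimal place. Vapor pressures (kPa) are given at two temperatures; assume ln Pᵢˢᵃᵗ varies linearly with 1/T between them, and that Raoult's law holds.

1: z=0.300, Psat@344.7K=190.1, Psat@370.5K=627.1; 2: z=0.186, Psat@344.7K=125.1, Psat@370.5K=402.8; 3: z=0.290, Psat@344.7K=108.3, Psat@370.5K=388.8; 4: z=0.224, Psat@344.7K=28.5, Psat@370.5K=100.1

T = 362.1 K

Dew-point temperature: Σzᵢ·P/Pᵢˢᵃᵗ(T) = 1. Interpolate ln Pᵢˢᵃᵗ = aᵢ + bᵢ/T.
  T = 344.7 K: ΣzᵢP/Pᵢˢᵃᵗ = 2.3532
  T = 370.5 K: ΣzᵢP/Pᵢˢᵃᵗ = 0.6788
  T = 357.6 K: ΣzᵢP/Pᵢˢᵃᵗ = 1.2357
  T = 364.1 K: ΣzᵢP/Pᵢˢᵃᵗ = 0.9089
  T = 360.9 K: ΣzᵢP/Pᵢˢᵃᵗ = 1.0558
  T = 362.5 K: ΣzᵢP/Pᵢˢᵃᵗ = 0.9792
Interpolating between 360.9 K and 362.5 K gives T ≈ 362.1 K.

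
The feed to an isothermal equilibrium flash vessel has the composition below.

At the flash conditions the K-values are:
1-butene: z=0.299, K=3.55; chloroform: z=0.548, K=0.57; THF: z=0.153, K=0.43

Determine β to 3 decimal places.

Rachford–Rice: g(β) = Σ zᵢ(Kᵢ−1)/(1+β(Kᵢ−1)) = 0.
Check two-phase: ΣzᵢKᵢ = 1.440 > 1 and Σzᵢ/Kᵢ = 1.401 > 1, so g(0) = 0.440 > 0 and g(1) = -0.401 < 0.
Iterate (Newton) starting at β = 0.5:
  β = 0.500: g = -0.0870, g' = -0.637 → β = 0.363
  β = 0.363: g = 0.0064, g' = -0.745 → β = 0.372
Converged at β = 0.372.

β = 0.372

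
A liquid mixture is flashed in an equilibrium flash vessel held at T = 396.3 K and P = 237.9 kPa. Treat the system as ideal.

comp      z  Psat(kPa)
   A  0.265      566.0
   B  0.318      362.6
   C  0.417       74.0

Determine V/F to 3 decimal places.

V/F = 0.364

Raoult's law: Kᵢ = Pᵢˢᵃᵗ/P = Pᵢˢᵃᵗ/237.9.
  K_A = 566.0/237.9 = 2.37915, K_B = 362.6/237.9 = 1.52417, K_C = 74.0/237.9 = 0.31106
Newton–Raphson from V/F = 0.37:
  V/F = 0.370: g = -0.0040, g' = -0.639 → V/F = 0.364
Converged at V/F = 0.364.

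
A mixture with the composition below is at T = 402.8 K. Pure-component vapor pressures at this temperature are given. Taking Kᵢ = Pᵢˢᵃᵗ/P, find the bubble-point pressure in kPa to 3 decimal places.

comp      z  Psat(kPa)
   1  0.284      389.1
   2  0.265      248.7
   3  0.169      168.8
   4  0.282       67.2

Pbub = 223.887 kPa

At the bubble point ψ → 0, so ΣzᵢKᵢ = 1 with Kᵢ = Pᵢˢᵃᵗ/P ⇒ P = ΣzᵢPᵢˢᵃᵗ.
P = 0.284·389.1 + 0.265·248.7 + 0.169·168.8 + 0.282·67.2 = 223.887 kPa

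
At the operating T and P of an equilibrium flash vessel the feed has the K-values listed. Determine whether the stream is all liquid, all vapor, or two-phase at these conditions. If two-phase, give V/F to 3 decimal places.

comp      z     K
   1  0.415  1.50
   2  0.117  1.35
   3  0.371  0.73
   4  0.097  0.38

ΣzᵢKᵢ = 1.088; Σzᵢ/Kᵢ = 1.127.
Both exceed 1, so a two-phase solution exists.
Rachford–Rice: g(ψ) = Σ zᵢ(Kᵢ−1)/(1+ψ(Kᵢ−1)) = 0.
Newton iteration, ψ⁰ = 0.35:
  ψ = 0.350: g = 0.0256, g' = -0.180 → ψ = 0.492
  ψ = 0.492: g = -0.0006, g' = -0.190 → ψ = 0.489
Converged at ψ = 0.489.

two-phase, V/F = 0.489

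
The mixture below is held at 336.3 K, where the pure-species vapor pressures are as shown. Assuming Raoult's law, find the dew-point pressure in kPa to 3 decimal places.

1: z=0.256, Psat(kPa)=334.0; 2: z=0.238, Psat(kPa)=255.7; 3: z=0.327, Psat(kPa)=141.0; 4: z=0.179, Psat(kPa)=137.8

At the dew point ψ → 1, so Σzᵢ/Kᵢ = 1 with Kᵢ = Pᵢˢᵃᵗ/P ⇒ 1/P = Σzᵢ/Pᵢˢᵃᵗ.
1/P = 0.256/334.0 + 0.238/255.7 + 0.327/141.0 + 0.179/137.8 = 0.005315 ⇒ P = 188.133 kPa

Pdew = 188.133 kPa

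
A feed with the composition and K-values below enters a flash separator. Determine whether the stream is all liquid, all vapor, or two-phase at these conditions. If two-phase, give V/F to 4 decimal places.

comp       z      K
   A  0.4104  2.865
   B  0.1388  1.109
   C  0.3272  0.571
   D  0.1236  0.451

ΣzᵢKᵢ = 1.5723; Σzᵢ/Kᵢ = 1.1155.
Both exceed 1, so a two-phase solution exists.
Newton–Raphson from ψ = 0.5:
  ψ = 0.5000: g = 0.13818, g' = -0.5521 → ψ = 0.7503
  ψ = 0.7503: g = 0.01062, g' = -0.4880 → ψ = 0.7720
Converged at ψ = 0.7720.

two-phase, V/F = 0.7720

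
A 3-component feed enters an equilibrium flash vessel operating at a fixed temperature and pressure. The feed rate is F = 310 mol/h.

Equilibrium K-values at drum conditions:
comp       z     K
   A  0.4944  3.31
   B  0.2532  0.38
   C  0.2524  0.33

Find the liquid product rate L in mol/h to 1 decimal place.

L = 140.4 mol/h

Rachford–Rice: g(ψ) = Σ zᵢ(Kᵢ−1)/(1+ψ(Kᵢ−1)) = 0.
Feasibility: ΣzᵢKᵢ = 1.8160, Σzᵢ/Kᵢ = 1.5805 — both > 1, two phases present.
Newton–Raphson from ψ = 0.69:
  ψ = 0.6900: g = -0.14857, g' = -1.0813 → ψ = 0.5526
  ψ = 0.5526: g = -0.00565, g' = -1.0200 → ψ = 0.5471
Converged at ψ = 0.5471.
Then V = ψ·F = 0.5471·310 = 169.6 mol/h and L = F − V = 140.4 mol/h.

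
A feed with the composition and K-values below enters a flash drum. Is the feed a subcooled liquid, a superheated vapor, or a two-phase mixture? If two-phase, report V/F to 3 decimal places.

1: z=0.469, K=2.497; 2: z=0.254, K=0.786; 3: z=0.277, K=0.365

two-phase, V/F = 0.639

ΣzᵢKᵢ = 1.472; Σzᵢ/Kᵢ = 1.270.
Both exceed 1, so a two-phase solution exists.
Let ψ = V/F and solve Σ zᵢ(Kᵢ−1)/(1+ψ(Kᵢ−1)) = 0.
Newton iteration, ψ⁰ = 0.37:
  ψ = 0.370: g = 0.1629, g' = -0.640 → ψ = 0.625
  ψ = 0.625: g = 0.0086, g' = -0.603 → ψ = 0.639
Converged at ψ = 0.639.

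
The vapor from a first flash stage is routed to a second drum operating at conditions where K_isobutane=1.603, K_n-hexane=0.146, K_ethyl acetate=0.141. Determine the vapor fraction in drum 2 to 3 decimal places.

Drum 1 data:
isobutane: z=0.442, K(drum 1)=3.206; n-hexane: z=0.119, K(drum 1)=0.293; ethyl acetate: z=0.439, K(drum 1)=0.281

V/F (drum 2) = 0.561

Drum 1:
Material balance + equilibrium reduce to Σ zᵢ(Kᵢ−1)/(1+ψ₁(Kᵢ−1)) = 0.
Feasibility: ΣzᵢKᵢ = 1.575, Σzᵢ/Kᵢ = 2.106 — both > 1, two phases present.
Newton iteration, ψ₁⁰ = 0.42:
  ψ₁ = 0.420: g = -0.0657, g' = -1.166 → ψ₁ = 0.364
Converged at ψ₁ = 0.364.
Drum-1 compositions:
  isobutane: x = 0.245, y = 0.786
  n-hexane: x = 0.160, y = 0.047
  ethyl acetate: x = 0.595, y = 0.167
Drum-2 feed = drum-1 vapor: z₂ = (0.7860, 0.0469, 0.1671).
Drum 2:
Let ψ₂ = V/F and solve Σ zᵢ(Kᵢ−1)/(1+ψ₂(Kᵢ−1)) = 0.
Feasibility: ΣzᵢKᵢ = 1.290, Σzᵢ/Kᵢ = 1.997 — both > 1, two phases present.
Iterate (Newton) starting at ψ₂ = 0.61:
  ψ₂ = 0.610: g = -0.0387, g' = -0.846 → ψ₂ = 0.564
  ψ₂ = 0.564: g = -0.0023, g' = -0.751 → ψ₂ = 0.561
Converged at ψ₂ = 0.561.
  isobutane: x = 0.587, y = 0.941
  n-hexane: x = 0.090, y = 0.013
  ethyl acetate: x = 0.323, y = 0.045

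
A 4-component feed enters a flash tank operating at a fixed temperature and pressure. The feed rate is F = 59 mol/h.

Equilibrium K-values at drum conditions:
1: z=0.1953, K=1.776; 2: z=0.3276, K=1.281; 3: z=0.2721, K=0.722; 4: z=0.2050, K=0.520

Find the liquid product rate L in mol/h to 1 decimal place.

Let β = V/F and solve Σ zᵢ(Kᵢ−1)/(1+β(Kᵢ−1)) = 0.
Feasibility: ΣzᵢKᵢ = 1.0696, Σzᵢ/Kᵢ = 1.1368 — both > 1, two phases present.
Newton iteration, β⁰ = 0.5:
  β = 0.5000: g = -0.02743, g' = -0.1911 → β = 0.3565
  β = 0.3565: g = -0.00029, g' = -0.1882 → β = 0.3549
Converged at β = 0.3549.
Then V = β·F = 0.3549·59 = 20.9 mol/h and L = F − V = 38.1 mol/h.

L = 38.1 mol/h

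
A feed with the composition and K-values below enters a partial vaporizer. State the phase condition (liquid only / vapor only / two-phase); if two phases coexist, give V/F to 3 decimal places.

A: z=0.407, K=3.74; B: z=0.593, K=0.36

ΣzᵢKᵢ = 1.736; Σzᵢ/Kᵢ = 1.756.
Both exceed 1, so a two-phase solution exists.
Newton–Raphson from ψ = 0.5:
  ψ = 0.500: g = -0.0876, g' = -1.069 → ψ = 0.418
  ψ = 0.418: g = 0.0016, g' = -1.117 → ψ = 0.420
Converged at ψ = 0.420.

two-phase, V/F = 0.420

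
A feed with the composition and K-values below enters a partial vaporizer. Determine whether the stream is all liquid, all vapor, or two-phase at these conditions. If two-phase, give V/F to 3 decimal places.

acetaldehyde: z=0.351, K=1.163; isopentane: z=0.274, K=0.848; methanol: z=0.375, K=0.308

ΣzᵢKᵢ = 0.756; Σzᵢ/Kᵢ = 1.842.
Since ΣzᵢKᵢ < 1 the mixture is below its bubble point — single liquid phase.

all liquid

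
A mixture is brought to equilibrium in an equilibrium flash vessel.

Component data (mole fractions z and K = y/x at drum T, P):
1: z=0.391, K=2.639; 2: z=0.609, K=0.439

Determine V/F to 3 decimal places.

Material balance + equilibrium reduce to Σ zᵢ(Kᵢ−1)/(1+V/F(Kᵢ−1)) = 0.
g(0) = ΣzᵢKᵢ − 1 = 0.299 and g(1) = 1 − Σzᵢ/Kᵢ = -0.535, so a root lies in (0, 1).
Binary case is linear: z₁(K₁−1)(1+V/F(K₂−1)) + z₂(K₂−1)(1+V/F(K₁−1)) = 0
⇒ V/F = [z₁(K₁−1)+z₂(K₂−1)] / [−(K₁−1)(K₂−1)] = 0.2992/0.9195 = 0.325

V/F = 0.325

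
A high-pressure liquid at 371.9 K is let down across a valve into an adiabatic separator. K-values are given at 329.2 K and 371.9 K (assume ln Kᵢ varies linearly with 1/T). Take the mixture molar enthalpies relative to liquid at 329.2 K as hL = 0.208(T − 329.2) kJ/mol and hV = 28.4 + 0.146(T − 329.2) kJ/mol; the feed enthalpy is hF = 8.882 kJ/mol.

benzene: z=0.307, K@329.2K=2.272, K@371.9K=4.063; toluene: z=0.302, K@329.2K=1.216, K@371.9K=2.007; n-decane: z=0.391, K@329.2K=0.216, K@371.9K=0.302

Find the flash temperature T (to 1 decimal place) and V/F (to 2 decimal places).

Adiabatic flash: solve Rachford–Rice at each trial T, then check hF = ψ·hV(T) + (1−ψ)·hL(T).
  T = 329.2 K: K = (2.272, 1.216, 0.216), RR gives ψ = 0.215, H_out = 6.118 kJ/mol
  T = 371.9 K: K = (4.063, 2.007, 0.302), RR gives ψ = 0.649, H_out = 25.588 kJ/mol
  T = 350.5 K: K = (3.090, 1.585, 0.258), RR gives ψ = 0.488, H_out = 17.654 kJ/mol
  T = 339.9 K: K = (2.665, 1.395, 0.237), RR gives ψ = 0.376, H_out = 12.643 kJ/mol
  T = 334.5 K: K = (2.462, 1.303, 0.226), RR gives ψ = 0.303, H_out = 9.594 kJ/mol
  T = 331.9 K: K = (2.368, 1.260, 0.221), RR gives ψ = 0.262, H_out = 7.959 kJ/mol
  T = 333.2 K: K = (2.414, 1.281, 0.224), RR gives ψ = 0.283, H_out = 8.792 kJ/mol
Linear interpolation between T = 333.2 (H_out = 8.792) and T = 334.5 (H_out = 9.594) on hF = 8.882 gives T ≈ 333.3 K, at which ψ = 0.28.

T = 333.3 K, V/F = 0.28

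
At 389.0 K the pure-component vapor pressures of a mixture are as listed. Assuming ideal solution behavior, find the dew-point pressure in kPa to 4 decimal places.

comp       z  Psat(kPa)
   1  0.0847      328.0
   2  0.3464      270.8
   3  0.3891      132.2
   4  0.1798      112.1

At the dew point ψ → 1, so Σzᵢ/Kᵢ = 1 with Kᵢ = Pᵢˢᵃᵗ/P ⇒ 1/P = Σzᵢ/Pᵢˢᵃᵗ.
1/P = 0.0847/328.0 + 0.3464/270.8 + 0.3891/132.2 + 0.1798/112.1 = 0.0060846 ⇒ P = 164.3494 kPa

Pdew = 164.3494 kPa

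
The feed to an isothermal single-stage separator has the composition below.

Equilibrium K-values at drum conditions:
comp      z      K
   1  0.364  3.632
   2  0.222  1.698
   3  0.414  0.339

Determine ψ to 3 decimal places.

Newton iteration, ψ⁰ = 0.5:
  ψ = 0.500: g = 0.1198, g' = -0.933 → ψ = 0.628
  ψ = 0.628: g = 0.0006, g' = -0.939 → ψ = 0.629
Converged at ψ = 0.629.

ψ = 0.629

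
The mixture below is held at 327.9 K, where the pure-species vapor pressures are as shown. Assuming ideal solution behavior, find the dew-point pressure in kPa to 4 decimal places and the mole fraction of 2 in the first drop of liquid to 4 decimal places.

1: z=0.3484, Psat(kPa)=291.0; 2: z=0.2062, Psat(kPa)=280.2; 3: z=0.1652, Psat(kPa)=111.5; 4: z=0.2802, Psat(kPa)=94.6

Pdew = 156.8206 kPa, x_2 = 0.1154

At the dew point ψ → 1, so Σzᵢ/Kᵢ = 1 with Kᵢ = Pᵢˢᵃᵗ/P ⇒ 1/P = Σzᵢ/Pᵢˢᵃᵗ.
1/P = 0.3484/291.0 + 0.2062/280.2 + 0.1652/111.5 + 0.2802/94.6 = 0.0063767 ⇒ P = 156.8206 kPa
xᵢ = zᵢP/Pᵢˢᵃᵗ ⇒ x_2 = 0.2062·156.8206/280.2 = 0.1154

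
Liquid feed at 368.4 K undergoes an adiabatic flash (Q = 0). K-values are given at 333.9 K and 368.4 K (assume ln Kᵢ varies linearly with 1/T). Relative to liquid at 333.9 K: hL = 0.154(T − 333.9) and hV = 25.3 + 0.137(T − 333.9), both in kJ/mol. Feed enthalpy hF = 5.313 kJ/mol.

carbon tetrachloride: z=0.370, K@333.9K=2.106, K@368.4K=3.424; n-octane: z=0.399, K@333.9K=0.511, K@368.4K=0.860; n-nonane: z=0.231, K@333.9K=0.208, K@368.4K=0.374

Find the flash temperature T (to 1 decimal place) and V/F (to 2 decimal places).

T = 339.8 K, V/F = 0.17

Adiabatic flash: solve Rachford–Rice at each trial T, then check hF = ψ·hV(T) + (1−ψ)·hL(T).
  T = 333.9 K: K = (2.106, 0.511, 0.208), RR gives ψ = 0.046, H_out = 1.161 kJ/mol
  T = 368.4 K: K = (3.424, 0.860, 0.374), RR gives ψ = 0.722, H_out = 23.161 kJ/mol
  T = 351.1 K: K = (2.716, 0.671, 0.283), RR gives ψ = 0.389, H_out = 12.389 kJ/mol
  T = 342.5 K: K = (2.399, 0.588, 0.243), RR gives ψ = 0.227, H_out = 7.046 kJ/mol
  T = 338.2 K: K = (2.250, 0.548, 0.225), RR gives ψ = 0.141, H_out = 4.210 kJ/mol
  T = 340.4 K: K = (2.325, 0.568, 0.234), RR gives ψ = 0.186, H_out = 5.682 kJ/mol
Linear interpolation between T = 338.2 (H_out = 4.210) and T = 340.4 (H_out = 5.682) on hF = 5.313 gives T ≈ 339.8 K, at which ψ = 0.17.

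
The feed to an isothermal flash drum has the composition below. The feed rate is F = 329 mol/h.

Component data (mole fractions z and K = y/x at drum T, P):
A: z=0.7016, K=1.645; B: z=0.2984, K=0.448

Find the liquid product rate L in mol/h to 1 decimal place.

L = 63.0 mol/h

Rachford–Rice: g(ψ) = Σ zᵢ(Kᵢ−1)/(1+ψ(Kᵢ−1)) = 0.
Feasibility: ΣzᵢKᵢ = 1.2878, Σzᵢ/Kᵢ = 1.0926 — both > 1, two phases present.
Iterate (Newton) starting at ψ = 0.38:
  ψ = 0.3800: g = 0.15501, g' = -0.3339 → ψ = 0.8443
  ψ = 0.8443: g = -0.01550, g' = -0.4413 → ψ = 0.8092
  ψ = 0.8092: g = -0.00033, g' = -0.4230 → ψ = 0.8084
Converged at ψ = 0.8084.
Then V = ψ·F = 0.8084·329 = 266.0 mol/h and L = F − V = 63.0 mol/h.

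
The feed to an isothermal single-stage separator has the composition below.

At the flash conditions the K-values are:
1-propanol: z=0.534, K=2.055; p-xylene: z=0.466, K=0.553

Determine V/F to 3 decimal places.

V/F = 0.753

Binary case is linear: z₁(K₁−1)(1+V/F(K₂−1)) + z₂(K₂−1)(1+V/F(K₁−1)) = 0
⇒ V/F = [z₁(K₁−1)+z₂(K₂−1)] / [−(K₁−1)(K₂−1)] = 0.3551/0.4716 = 0.753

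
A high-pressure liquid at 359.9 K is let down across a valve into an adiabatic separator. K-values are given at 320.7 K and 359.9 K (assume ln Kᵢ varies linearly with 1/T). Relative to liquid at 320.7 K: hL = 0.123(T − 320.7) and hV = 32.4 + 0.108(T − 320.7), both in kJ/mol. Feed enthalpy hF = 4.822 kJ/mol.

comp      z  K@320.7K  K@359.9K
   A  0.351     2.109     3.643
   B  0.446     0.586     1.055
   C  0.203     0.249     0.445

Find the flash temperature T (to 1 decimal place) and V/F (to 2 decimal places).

Adiabatic flash: solve Rachford–Rice at each trial T, then check hF = ψ·hV(T) + (1−ψ)·hL(T).
  T = 320.7 K: K = (2.109, 0.586, 0.249), RR gives ψ = 0.088, H_out = 2.839 kJ/mol
  T = 359.9 K: K = (3.643, 1.055, 0.445), RR gives ψ = 1.000, H_out = 36.634 kJ/mol
  T = 340.3 K: K = (2.816, 0.800, 0.338), RR gives ψ = 0.564, H_out = 20.516 kJ/mol
  T = 330.5 K: K = (2.447, 0.688, 0.292), RR gives ψ = 0.332, H_out = 11.899 kJ/mol
  T = 325.6 K: K = (2.274, 0.636, 0.270), RR gives ψ = 0.213, H_out = 7.493 kJ/mol
  T = 323.1 K: K = (2.189, 0.610, 0.259), RR gives ψ = 0.150, H_out = 5.162 kJ/mol
Linear interpolation between T = 320.7 (H_out = 2.839) and T = 323.1 (H_out = 5.162) on hF = 4.822 gives T ≈ 322.7 K, at which ψ = 0.14.

T = 322.7 K, V/F = 0.14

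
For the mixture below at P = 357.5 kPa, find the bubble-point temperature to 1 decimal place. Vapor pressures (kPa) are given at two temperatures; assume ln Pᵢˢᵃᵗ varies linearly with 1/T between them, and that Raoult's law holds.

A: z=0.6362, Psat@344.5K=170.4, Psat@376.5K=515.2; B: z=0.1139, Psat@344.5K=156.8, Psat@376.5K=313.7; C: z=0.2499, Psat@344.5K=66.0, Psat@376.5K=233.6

Bubble-point temperature: ΣzᵢPᵢˢᵃᵗ(T) = P. Interpolate ln Pᵢˢᵃᵗ = aᵢ + bᵢ/T.
  T = 344.5 K: ΣzᵢPᵢˢᵃᵗ = 142.76 kPa
  T = 376.5 K: ΣzᵢPᵢˢᵃᵗ = 421.88 kPa
  T = 360.5 K: ΣzᵢPᵢˢᵃᵗ = 250.75 kPa
  T = 368.5 K: ΣzᵢPᵢˢᵃᵗ = 326.91 kPa
  T = 372.5 K: ΣzᵢPᵢˢᵃᵗ = 371.84 kPa
  T = 370.5 K: ΣzᵢPᵢˢᵃᵗ = 348.76 kPa
Interpolating between 370.5 K and 372.5 K gives T ≈ 371.3 K.

T = 371.3 K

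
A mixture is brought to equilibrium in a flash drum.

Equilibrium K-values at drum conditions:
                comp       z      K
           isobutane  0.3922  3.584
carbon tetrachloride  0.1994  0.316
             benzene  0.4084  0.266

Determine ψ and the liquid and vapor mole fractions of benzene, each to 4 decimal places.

Material balance + equilibrium reduce to Σ zᵢ(Kᵢ−1)/(1+ψ(Kᵢ−1)) = 0.
Check two-phase: ΣzᵢKᵢ = 1.5773 > 1 and Σzᵢ/Kᵢ = 2.2758 > 1, so g(0) = 0.5773 > 0 and g(1) = -1.2758 < 0.
Newton–Raphson from ψ = 0.5:
  ψ = 0.5000: g = -0.23868, g' = -1.2631 → ψ = 0.3110
  ψ = 0.3110: g = 0.00017, g' = -1.3249 → ψ = 0.3112
Converged at ψ = 0.3112.
Compositions from xᵢ = zᵢ/(1+ψ(Kᵢ−1)), yᵢ = Kᵢxᵢ:
  isobutane: x = 0.2174, y = 0.7792
  carbon tetrachloride: x = 0.2533, y = 0.0800
  benzene: x = 0.5293, y = 0.1408

ψ = 0.3112, x_benzene = 0.5293, y_benzene = 0.1408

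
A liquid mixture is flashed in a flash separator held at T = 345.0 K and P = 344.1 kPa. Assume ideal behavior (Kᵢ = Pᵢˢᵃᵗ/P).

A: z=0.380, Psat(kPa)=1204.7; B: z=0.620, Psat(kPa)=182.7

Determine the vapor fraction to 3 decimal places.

ψ = 0.562

Raoult's law: Kᵢ = Pᵢˢᵃᵗ/P = Pᵢˢᵃᵗ/344.1.
  K_A = 1204.7/344.1 = 3.50102, K_B = 182.7/344.1 = 0.53095
Material balance + equilibrium reduce to Σ zᵢ(Kᵢ−1)/(1+ψ(Kᵢ−1)) = 0.
g(0) = ΣzᵢKᵢ − 1 = 0.660 and g(1) = 1 − Σzᵢ/Kᵢ = -0.276, so a root lies in (0, 1).
Newton–Raphson from ψ = 0.37:
  ψ = 0.370: g = 0.1417, g' = -0.841 → ψ = 0.539
  ψ = 0.539: g = 0.0159, g' = -0.676 → ψ = 0.562
Converged at ψ = 0.562.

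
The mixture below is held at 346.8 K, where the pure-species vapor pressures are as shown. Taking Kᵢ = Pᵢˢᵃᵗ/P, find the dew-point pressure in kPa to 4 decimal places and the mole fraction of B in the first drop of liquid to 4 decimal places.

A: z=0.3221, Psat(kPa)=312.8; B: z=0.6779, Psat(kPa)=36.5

At the dew point ψ → 1, so Σzᵢ/Kᵢ = 1 with Kᵢ = Pᵢˢᵃᵗ/P ⇒ 1/P = Σzᵢ/Pᵢˢᵃᵗ.
1/P = 0.3221/312.8 + 0.6779/36.5 = 0.0196023 ⇒ P = 51.0143 kPa
xᵢ = zᵢP/Pᵢˢᵃᵗ ⇒ x_B = 0.6779·51.0143/36.5 = 0.9475

Pdew = 51.0143 kPa, x_B = 0.9475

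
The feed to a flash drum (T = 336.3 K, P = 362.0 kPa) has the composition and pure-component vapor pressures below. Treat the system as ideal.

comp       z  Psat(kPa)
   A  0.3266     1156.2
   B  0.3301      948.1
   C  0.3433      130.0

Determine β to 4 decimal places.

Raoult's law: Kᵢ = Pᵢˢᵃᵗ/P = Pᵢˢᵃᵗ/362.0.
  K_A = 1156.2/362.0 = 3.193923, K_B = 948.1/362.0 = 2.619061, K_C = 130.0/362.0 = 0.359116
Let β = V/F and solve Σ zᵢ(Kᵢ−1)/(1+β(Kᵢ−1)) = 0.
Feasibility: ΣzᵢKᵢ = 2.0310, Σzᵢ/Kᵢ = 1.1843 — both > 1, two phases present.
Newton–Raphson from β = 0.5:
  β = 0.5000: g = 0.31329, g' = -0.9271 → β = 0.8379
  β = 0.8379: g = 0.00402, g' = -1.0087 → β = 0.8419
Converged at β = 0.8419.

β = 0.8419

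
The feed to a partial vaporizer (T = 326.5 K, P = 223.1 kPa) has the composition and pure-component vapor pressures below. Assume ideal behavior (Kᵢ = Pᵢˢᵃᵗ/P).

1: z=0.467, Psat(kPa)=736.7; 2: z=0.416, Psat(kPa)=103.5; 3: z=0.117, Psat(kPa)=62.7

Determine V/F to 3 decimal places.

V/F = 0.571

Raoult's law: Kᵢ = Pᵢˢᵃᵗ/P = Pᵢˢᵃᵗ/223.1.
  K_1 = 736.7/223.1 = 3.30211, K_2 = 103.5/223.1 = 0.46392, K_3 = 62.7/223.1 = 0.28104
Rachford–Rice: g(V/F) = Σ zᵢ(Kᵢ−1)/(1+V/F(Kᵢ−1)) = 0.
Feasibility: ΣzᵢKᵢ = 1.768, Σzᵢ/Kᵢ = 1.454 — both > 1, two phases present.
Newton–Raphson from V/F = 0.44:
  V/F = 0.440: g = 0.1192, g' = -0.945 → V/F = 0.566
  V/F = 0.566: g = 0.0047, g' = -0.885 → V/F = 0.571
Converged at V/F = 0.571.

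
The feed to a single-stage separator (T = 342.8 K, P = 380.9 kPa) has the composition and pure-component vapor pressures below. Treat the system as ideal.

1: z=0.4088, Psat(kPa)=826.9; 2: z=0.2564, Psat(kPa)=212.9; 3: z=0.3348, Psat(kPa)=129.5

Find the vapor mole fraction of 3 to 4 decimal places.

Raoult's law: Kᵢ = Pᵢˢᵃᵗ/P = Pᵢˢᵃᵗ/380.9.
  K_1 = 826.9/380.9 = 2.170911, K_2 = 212.9/380.9 = 0.558939, K_3 = 129.5/380.9 = 0.339984
Rachford–Rice: g(ψ) = Σ zᵢ(Kᵢ−1)/(1+ψ(Kᵢ−1)) = 0.
g(0) = ΣzᵢKᵢ − 1 = 0.1446 and g(1) = 1 − Σzᵢ/Kᵢ = -0.6318, so a root lies in (0, 1).
Newton–Raphson from ψ = 0.5:
  ψ = 0.5000: g = -0.17299, g' = -0.6300 → ψ = 0.2254
  ψ = 0.2254: g = -0.00645, g' = -0.6136 → ψ = 0.2149
Converged at ψ = 0.2149.
Compositions from xᵢ = zᵢ/(1+ψ(Kᵢ−1)), yᵢ = Kᵢxᵢ:
  1: x = 0.3266, y = 0.7090
  2: x = 0.2832, y = 0.1583
  3: x = 0.3901, y = 0.1326

y_3 = 0.1326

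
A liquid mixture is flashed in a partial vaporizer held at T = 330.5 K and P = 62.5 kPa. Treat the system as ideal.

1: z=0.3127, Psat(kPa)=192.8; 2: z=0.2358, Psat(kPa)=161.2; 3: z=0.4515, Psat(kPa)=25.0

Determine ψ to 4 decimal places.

ψ = 0.6699

Raoult's law: Kᵢ = Pᵢˢᵃᵗ/P = Pᵢˢᵃᵗ/62.5.
  K_1 = 192.8/62.5 = 3.084800, K_2 = 161.2/62.5 = 2.579200, K_3 = 25.0/62.5 = 0.400000
Rachford–Rice: g(ψ) = Σ zᵢ(Kᵢ−1)/(1+ψ(Kᵢ−1)) = 0.
Check two-phase: ΣzᵢKᵢ = 1.7534 > 1 and Σzᵢ/Kᵢ = 1.3215 > 1, so g(0) = 0.7534 > 0 and g(1) = -0.3215 < 0.
Newton iteration, ψ⁰ = 0.31:
  ψ = 0.3100: g = 0.31318, g' = -1.0118 → ψ = 0.6195
  ψ = 0.6195: g = 0.04153, g' = -0.8208 → ψ = 0.6701
  ψ = 0.6701: g = -0.00019, g' = -0.8300 → ψ = 0.6699
Converged at ψ = 0.6699.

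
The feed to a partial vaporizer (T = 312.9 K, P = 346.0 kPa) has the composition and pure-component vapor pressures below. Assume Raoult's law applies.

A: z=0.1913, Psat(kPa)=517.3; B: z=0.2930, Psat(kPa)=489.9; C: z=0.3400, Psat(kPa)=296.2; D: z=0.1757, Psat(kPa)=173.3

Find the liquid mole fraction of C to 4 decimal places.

x_C = 0.3691

Raoult's law: Kᵢ = Pᵢˢᵃᵗ/P = Pᵢˢᵃᵗ/346.0.
  K_A = 517.3/346.0 = 1.495087, K_B = 489.9/346.0 = 1.415896, K_C = 296.2/346.0 = 0.856069, K_D = 173.3/346.0 = 0.500867
Rachford–Rice: g(β) = Σ zᵢ(Kᵢ−1)/(1+β(Kᵢ−1)) = 0.
Check two-phase: ΣzᵢKᵢ = 1.0799 > 1 and Σzᵢ/Kᵢ = 1.0828 > 1, so g(0) = 0.0799 > 0 and g(1) = -0.0828 < 0.
Newton iteration, β⁰ = 0.5:
  β = 0.5000: g = 0.00720, g' = -0.1508 → β = 0.5478
  β = 0.5478: g = -0.00007, g' = -0.1538 → β = 0.5473
Converged at β = 0.5473.
Compositions from xᵢ = zᵢ/(1+β(Kᵢ−1)), yᵢ = Kᵢxᵢ:
  A: x = 0.1505, y = 0.2250
  B: x = 0.2387, y = 0.3379
  C: x = 0.3691, y = 0.3160
  D: x = 0.2417, y = 0.1211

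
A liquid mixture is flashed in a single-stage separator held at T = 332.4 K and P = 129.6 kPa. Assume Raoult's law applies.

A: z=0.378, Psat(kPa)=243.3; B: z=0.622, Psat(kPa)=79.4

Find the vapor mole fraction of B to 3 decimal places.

Raoult's law: Kᵢ = Pᵢˢᵃᵗ/P = Pᵢˢᵃᵗ/129.6.
  K_A = 243.3/129.6 = 1.87731, K_B = 79.4/129.6 = 0.61265
Newton–Raphson from ψ = 0.38:
  ψ = 0.380: g = -0.0338, g' = -0.292 → ψ = 0.264
  ψ = 0.264: g = 0.0008, g' = -0.308 → ψ = 0.267
Converged at ψ = 0.267.
Compositions from xᵢ = zᵢ/(1+ψ(Kᵢ−1)), yᵢ = Kᵢxᵢ:
  A: x = 0.306, y = 0.575
  B: x = 0.694, y = 0.425

y_B = 0.425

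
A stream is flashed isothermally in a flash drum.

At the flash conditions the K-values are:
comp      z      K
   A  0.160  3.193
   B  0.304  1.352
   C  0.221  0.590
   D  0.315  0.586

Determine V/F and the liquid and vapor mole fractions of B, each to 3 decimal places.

V/F = 0.443, x_B = 0.263, y_B = 0.356

Material balance + equilibrium reduce to Σ zᵢ(Kᵢ−1)/(1+V/F(Kᵢ−1)) = 0.
g(0) = ΣzᵢKᵢ − 1 = 0.237 and g(1) = 1 − Σzᵢ/Kᵢ = -0.187, so a root lies in (0, 1).
Newton iteration, V/F⁰ = 0.43:
  V/F = 0.430: g = 0.0049, g' = -0.367 → V/F = 0.443
Converged at V/F = 0.443.
Compositions from xᵢ = zᵢ/(1+V/F(Kᵢ−1)), yᵢ = Kᵢxᵢ:
  A: x = 0.081, y = 0.259
  B: x = 0.263, y = 0.356
  C: x = 0.270, y = 0.159
  D: x = 0.386, y = 0.226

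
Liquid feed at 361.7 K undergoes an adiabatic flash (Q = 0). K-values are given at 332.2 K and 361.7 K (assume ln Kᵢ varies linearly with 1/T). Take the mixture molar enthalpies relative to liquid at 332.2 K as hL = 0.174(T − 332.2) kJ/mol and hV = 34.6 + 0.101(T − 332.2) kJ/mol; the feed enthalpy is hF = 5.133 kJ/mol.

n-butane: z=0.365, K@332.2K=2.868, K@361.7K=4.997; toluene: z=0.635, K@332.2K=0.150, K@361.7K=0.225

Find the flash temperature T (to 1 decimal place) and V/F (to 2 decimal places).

T = 335.9 K, V/F = 0.13

Adiabatic flash: solve Rachford–Rice at each trial T, then check hF = ψ·hV(T) + (1−ψ)·hL(T).
  T = 332.2 K: K = (2.868, 0.150), RR gives ψ = 0.089, H_out = 3.096 kJ/mol
  T = 361.7 K: K = (4.997, 0.225), RR gives ψ = 0.312, H_out = 15.260 kJ/mol
  T = 346.9 K: K = (3.827, 0.185), RR gives ψ = 0.223, H_out = 10.045 kJ/mol
  T = 339.5 K: K = (3.320, 0.167), RR gives ψ = 0.164, H_out = 6.872 kJ/mol
  T = 335.9 K: K = (3.091, 0.158), RR gives ψ = 0.130, H_out = 5.110 kJ/mol
  T = 337.7 K: K = (3.204, 0.163), RR gives ψ = 0.148, H_out = 6.012 kJ/mol
Linear interpolation between T = 335.9 (H_out = 5.110) and T = 337.7 (H_out = 6.012) on hF = 5.133 gives T ≈ 335.9 K, at which ψ = 0.13.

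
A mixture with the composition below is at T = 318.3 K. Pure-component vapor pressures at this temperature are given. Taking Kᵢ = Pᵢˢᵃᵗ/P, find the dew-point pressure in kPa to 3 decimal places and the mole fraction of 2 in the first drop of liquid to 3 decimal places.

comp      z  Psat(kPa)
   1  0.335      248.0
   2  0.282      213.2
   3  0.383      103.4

Pdew = 156.800 kPa, x_2 = 0.207

At the dew point ψ → 1, so Σzᵢ/Kᵢ = 1 with Kᵢ = Pᵢˢᵃᵗ/P ⇒ 1/P = Σzᵢ/Pᵢˢᵃᵗ.
1/P = 0.335/248.0 + 0.282/213.2 + 0.383/103.4 = 0.006378 ⇒ P = 156.800 kPa
xᵢ = zᵢP/Pᵢˢᵃᵗ ⇒ x_2 = 0.282·156.800/213.2 = 0.207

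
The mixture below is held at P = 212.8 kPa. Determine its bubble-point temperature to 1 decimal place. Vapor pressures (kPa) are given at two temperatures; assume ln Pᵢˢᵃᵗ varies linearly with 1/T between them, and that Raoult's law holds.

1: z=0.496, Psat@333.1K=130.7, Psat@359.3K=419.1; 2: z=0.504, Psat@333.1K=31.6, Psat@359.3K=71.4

T = 355.9 K

Bubble-point temperature: ΣzᵢPᵢˢᵃᵗ(T) = P. Interpolate ln Pᵢˢᵃᵗ = aᵢ + bᵢ/T.
  T = 333.1 K: ΣzᵢPᵢˢᵃᵗ = 80.75 kPa
  T = 359.3 K: ΣzᵢPᵢˢᵃᵗ = 243.86 kPa
  T = 346.2 K: ΣzᵢPᵢˢᵃᵗ = 142.99 kPa
  T = 352.8 K: ΣzᵢPᵢˢᵃᵗ = 187.95 kPa
  T = 356.1 K: ΣzᵢPᵢˢᵃᵗ = 214.75 kPa
  T = 354.5 K: ΣzᵢPᵢˢᵃᵗ = 201.37 kPa
Interpolating between 354.5 K and 356.1 K gives T ≈ 355.9 K.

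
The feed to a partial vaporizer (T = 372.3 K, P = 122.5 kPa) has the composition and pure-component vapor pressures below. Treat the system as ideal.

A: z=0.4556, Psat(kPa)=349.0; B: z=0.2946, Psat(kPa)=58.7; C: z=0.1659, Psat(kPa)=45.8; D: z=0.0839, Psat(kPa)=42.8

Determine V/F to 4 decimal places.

Raoult's law: Kᵢ = Pᵢˢᵃᵗ/P = Pᵢˢᵃᵗ/122.5.
  K_A = 349.0/122.5 = 2.848980, K_B = 58.7/122.5 = 0.479184, K_C = 45.8/122.5 = 0.373878, K_D = 42.8/122.5 = 0.349388
Rachford–Rice: g(V/F) = Σ zᵢ(Kᵢ−1)/(1+V/F(Kᵢ−1)) = 0.
Check two-phase: ΣzᵢKᵢ = 1.5305 > 1 and Σzᵢ/Kᵢ = 1.4586 > 1, so g(0) = 0.5305 > 0 and g(1) = -0.4586 < 0.
Iterate (Newton) starting at V/F = 0.5:
  V/F = 0.5000: g = -0.00185, g' = -0.7825 → V/F = 0.4976
Converged at V/F = 0.4976.

V/F = 0.4976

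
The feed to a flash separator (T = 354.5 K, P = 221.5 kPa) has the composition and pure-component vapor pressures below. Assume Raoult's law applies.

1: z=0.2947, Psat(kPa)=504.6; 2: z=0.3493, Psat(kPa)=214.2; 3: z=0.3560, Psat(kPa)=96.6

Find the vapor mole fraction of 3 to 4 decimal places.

y_3 = 0.1929

Raoult's law: Kᵢ = Pᵢˢᵃᵗ/P = Pᵢˢᵃᵗ/221.5.
  K_1 = 504.6/221.5 = 2.278104, K_2 = 214.2/221.5 = 0.967043, K_3 = 96.6/221.5 = 0.436117
Let ψ = V/F and solve Σ zᵢ(Kᵢ−1)/(1+ψ(Kᵢ−1)) = 0.
Feasibility: ΣzᵢKᵢ = 1.1644, Σzᵢ/Kᵢ = 1.3069 — both > 1, two phases present.
Iterate (Newton) starting at ψ = 0.5:
  ψ = 0.5000: g = -0.06147, g' = -0.3991 → ψ = 0.3460
  ψ = 0.3460: g = 0.00012, g' = -0.4066 → ψ = 0.3463
Converged at ψ = 0.3463.
Compositions from xᵢ = zᵢ/(1+ψ(Kᵢ−1)), yᵢ = Kᵢxᵢ:
  1: x = 0.2043, y = 0.4654
  2: x = 0.3533, y = 0.3417
  3: x = 0.4424, y = 0.1929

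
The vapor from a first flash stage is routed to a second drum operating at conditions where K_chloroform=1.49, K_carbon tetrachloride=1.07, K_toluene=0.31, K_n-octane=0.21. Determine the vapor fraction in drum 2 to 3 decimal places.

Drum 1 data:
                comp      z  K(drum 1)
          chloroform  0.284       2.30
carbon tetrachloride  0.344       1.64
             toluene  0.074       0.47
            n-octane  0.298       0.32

Drum 1:
Newton iteration, ψ₁⁰ = 0.5:
  ψ₁ = 0.500: g = 0.0302, g' = -0.612 → ψ₁ = 0.549
Converged at ψ₁ = 0.549.
Drum-1 compositions:
  chloroform: x = 0.166, y = 0.381
  carbon tetrachloride: x = 0.255, y = 0.418
  toluene: x = 0.104, y = 0.049
  n-octane: x = 0.475, y = 0.152
Drum-2 feed = drum-1 vapor: z₂ = (0.3813, 0.4176, 0.0490, 0.1521).
Drum 2:
Newton iteration, ψ₂⁰ = 0.63:
  ψ₂ = 0.630: g = -0.1283, g' = -0.505 → ψ₂ = 0.376
  ψ₂ = 0.376: g = -0.0303, g' = -0.302 → ψ₂ = 0.275
  ψ₂ = 0.275: g = -0.0020, g' = -0.264 → ψ₂ = 0.268
Converged at ψ₂ = 0.268.
  chloroform: x = 0.337, y = 0.502
  carbon tetrachloride: x = 0.410, y = 0.439
  toluene: x = 0.060, y = 0.019
  n-octane: x = 0.193, y = 0.041

V/F (drum 2) = 0.268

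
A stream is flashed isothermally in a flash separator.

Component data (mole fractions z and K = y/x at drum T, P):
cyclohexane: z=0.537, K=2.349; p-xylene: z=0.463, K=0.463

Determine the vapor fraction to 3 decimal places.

ψ = 0.657

Rachford–Rice: g(ψ) = Σ zᵢ(Kᵢ−1)/(1+ψ(Kᵢ−1)) = 0.
Feasibility: ΣzᵢKᵢ = 1.476, Σzᵢ/Kᵢ = 1.229 — both > 1, two phases present.
Binary case is linear: z₁(K₁−1)(1+ψ(K₂−1)) + z₂(K₂−1)(1+ψ(K₁−1)) = 0
⇒ ψ = [z₁(K₁−1)+z₂(K₂−1)] / [−(K₁−1)(K₂−1)] = 0.4758/0.7244 = 0.657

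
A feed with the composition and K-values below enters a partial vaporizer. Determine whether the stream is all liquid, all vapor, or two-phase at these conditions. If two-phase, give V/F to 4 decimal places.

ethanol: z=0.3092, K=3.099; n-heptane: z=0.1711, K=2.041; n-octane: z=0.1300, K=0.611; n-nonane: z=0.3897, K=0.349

two-phase, V/F = 0.4936

ΣzᵢKᵢ = 1.5229; Σzᵢ/Kᵢ = 1.5130.
Both exceed 1, so a two-phase solution exists.
Iterate (Newton) starting at ψ = 0.37:
  ψ = 0.3700: g = 0.10063, g' = -0.8417 → ψ = 0.4896
  ψ = 0.4896: g = 0.00324, g' = -0.7986 → ψ = 0.4936
Converged at ψ = 0.4936.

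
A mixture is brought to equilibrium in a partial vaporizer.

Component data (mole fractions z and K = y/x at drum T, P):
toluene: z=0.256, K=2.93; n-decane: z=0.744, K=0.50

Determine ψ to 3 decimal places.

ψ = 0.127

Rachford–Rice: g(ψ) = Σ zᵢ(Kᵢ−1)/(1+ψ(Kᵢ−1)) = 0.
g(0) = ΣzᵢKᵢ − 1 = 0.122 and g(1) = 1 − Σzᵢ/Kᵢ = -0.575, so a root lies in (0, 1).
Newton iteration, ψ⁰ = 0.42:
  ψ = 0.420: g = -0.1980, g' = -0.589 → ψ = 0.084
  ψ = 0.084: g = 0.0370, g' = -0.909 → ψ = 0.125
  ψ = 0.125: g = 0.0016, g' = -0.831 → ψ = 0.127
Converged at ψ = 0.127.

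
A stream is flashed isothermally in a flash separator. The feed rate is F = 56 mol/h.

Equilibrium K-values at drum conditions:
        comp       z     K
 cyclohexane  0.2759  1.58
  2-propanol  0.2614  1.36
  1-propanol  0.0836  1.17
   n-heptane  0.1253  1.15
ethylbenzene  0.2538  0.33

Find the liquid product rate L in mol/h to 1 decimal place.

L = 31.6 mol/h

Newton–Raphson from β = 0.33:
  β = 0.3300: g = 0.03148, g' = -0.2850 → β = 0.4405
  β = 0.4405: g = -0.00170, g' = -0.3180 → β = 0.4351
Converged at β = 0.4351.
Then V = β·F = 0.4351·56 = 24.4 mol/h and L = F − V = 31.6 mol/h.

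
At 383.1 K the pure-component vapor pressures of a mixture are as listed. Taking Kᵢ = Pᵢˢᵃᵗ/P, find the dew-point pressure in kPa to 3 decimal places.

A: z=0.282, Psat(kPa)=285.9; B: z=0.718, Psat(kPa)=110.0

At the dew point ψ → 1, so Σzᵢ/Kᵢ = 1 with Kᵢ = Pᵢˢᵃᵗ/P ⇒ 1/P = Σzᵢ/Pᵢˢᵃᵗ.
1/P = 0.282/285.9 + 0.718/110.0 = 0.007514 ⇒ P = 133.091 kPa

Pdew = 133.091 kPa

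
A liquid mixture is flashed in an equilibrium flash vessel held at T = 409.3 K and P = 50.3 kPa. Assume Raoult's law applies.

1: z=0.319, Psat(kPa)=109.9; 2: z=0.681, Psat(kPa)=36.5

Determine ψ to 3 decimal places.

Raoult's law: Kᵢ = Pᵢˢᵃᵗ/P = Pᵢˢᵃᵗ/50.3.
  K_1 = 109.9/50.3 = 2.18489, K_2 = 36.5/50.3 = 0.72565
Material balance + equilibrium reduce to Σ zᵢ(Kᵢ−1)/(1+ψ(Kᵢ−1)) = 0.
Feasibility: ΣzᵢKᵢ = 1.191, Σzᵢ/Kᵢ = 1.084 — both > 1, two phases present.
Iterate (Newton) starting at ψ = 0.36:
  ψ = 0.360: g = 0.0576, g' = -0.283 → ψ = 0.564
  ψ = 0.564: g = 0.0056, g' = -0.233 → ψ = 0.588
Converged at ψ = 0.588.

ψ = 0.588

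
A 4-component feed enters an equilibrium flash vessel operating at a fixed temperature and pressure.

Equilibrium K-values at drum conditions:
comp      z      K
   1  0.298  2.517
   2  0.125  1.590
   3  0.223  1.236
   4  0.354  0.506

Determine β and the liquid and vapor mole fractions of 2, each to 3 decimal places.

β = 0.823, x_2 = 0.084, y_2 = 0.134

Newton iteration, β⁰ = 0.42:
  β = 0.420: g = 0.1625, g' = -0.432 → β = 0.796
  β = 0.796: g = 0.0109, g' = -0.404 → β = 0.823
Converged at β = 0.823.
Compositions from xᵢ = zᵢ/(1+β(Kᵢ−1)), yᵢ = Kᵢxᵢ:
  1: x = 0.133, y = 0.334
  2: x = 0.084, y = 0.134
  3: x = 0.187, y = 0.231
  4: x = 0.597, y = 0.302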